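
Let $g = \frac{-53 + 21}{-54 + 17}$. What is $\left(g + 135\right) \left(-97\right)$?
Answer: $- \frac{487619}{37} \approx -13179.0$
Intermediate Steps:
$g = \frac{32}{37}$ ($g = - \frac{32}{-37} = \left(-32\right) \left(- \frac{1}{37}\right) = \frac{32}{37} \approx 0.86486$)
$\left(g + 135\right) \left(-97\right) = \left(\frac{32}{37} + 135\right) \left(-97\right) = \frac{5027}{37} \left(-97\right) = - \frac{487619}{37}$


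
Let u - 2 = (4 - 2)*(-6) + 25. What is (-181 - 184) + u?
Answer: -350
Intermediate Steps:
u = 15 (u = 2 + ((4 - 2)*(-6) + 25) = 2 + (2*(-6) + 25) = 2 + (-12 + 25) = 2 + 13 = 15)
(-181 - 184) + u = (-181 - 184) + 15 = -365 + 15 = -350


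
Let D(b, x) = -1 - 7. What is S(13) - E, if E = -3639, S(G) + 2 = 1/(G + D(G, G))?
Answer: 18186/5 ≈ 3637.2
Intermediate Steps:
D(b, x) = -8
S(G) = -2 + 1/(-8 + G) (S(G) = -2 + 1/(G - 8) = -2 + 1/(-8 + G))
S(13) - E = (17 - 2*13)/(-8 + 13) - 1*(-3639) = (17 - 26)/5 + 3639 = (⅕)*(-9) + 3639 = -9/5 + 3639 = 18186/5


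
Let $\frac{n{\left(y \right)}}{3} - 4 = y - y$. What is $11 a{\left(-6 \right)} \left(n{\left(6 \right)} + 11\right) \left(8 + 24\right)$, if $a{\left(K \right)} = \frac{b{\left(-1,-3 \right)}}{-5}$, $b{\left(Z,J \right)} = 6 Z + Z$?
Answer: $\frac{56672}{5} \approx 11334.0$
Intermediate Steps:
$b{\left(Z,J \right)} = 7 Z$
$n{\left(y \right)} = 12$ ($n{\left(y \right)} = 12 + 3 \left(y - y\right) = 12 + 3 \cdot 0 = 12 + 0 = 12$)
$a{\left(K \right)} = \frac{7}{5}$ ($a{\left(K \right)} = \frac{7 \left(-1\right)}{-5} = \left(-7\right) \left(- \frac{1}{5}\right) = \frac{7}{5}$)
$11 a{\left(-6 \right)} \left(n{\left(6 \right)} + 11\right) \left(8 + 24\right) = 11 \cdot \frac{7}{5} \left(12 + 11\right) \left(8 + 24\right) = \frac{77 \cdot 23 \cdot 32}{5} = \frac{77}{5} \cdot 736 = \frac{56672}{5}$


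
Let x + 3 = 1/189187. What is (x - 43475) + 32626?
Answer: -2053057323/189187 ≈ -10852.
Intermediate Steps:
x = -567560/189187 (x = -3 + 1/189187 = -567560/189187 ≈ -3.0000)
(x - 43475) + 32626 = (-567560/189187 - 43475) + 32626 = -8225472385/189187 + 32626 = -2053057323/189187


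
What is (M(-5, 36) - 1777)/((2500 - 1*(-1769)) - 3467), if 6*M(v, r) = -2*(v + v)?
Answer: -5321/2406 ≈ -2.2116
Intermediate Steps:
M(v, r) = -2*v/3 (M(v, r) = (-2*(v + v))/6 = (-4*v)/6 = -2*v/3)
(M(-5, 36) - 1777)/((2500 - 1*(-1769)) - 3467) = (-⅔*(-5) - 1777)/((2500 - 1*(-1769)) - 3467) = (10/3 - 1777)/((2500 + 1769) - 3467) = -5321/(3*(4269 - 3467)) = -5321/3/802 = -5321/3*1/802 = -5321/2406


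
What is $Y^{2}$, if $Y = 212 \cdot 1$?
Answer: $44944$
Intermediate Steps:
$Y = 212$
$Y^{2} = 212^{2} = 44944$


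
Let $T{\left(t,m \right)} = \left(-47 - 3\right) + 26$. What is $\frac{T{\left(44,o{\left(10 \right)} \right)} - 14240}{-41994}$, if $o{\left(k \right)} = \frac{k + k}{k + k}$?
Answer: $\frac{7132}{20997} \approx 0.33967$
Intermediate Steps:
$o{\left(k \right)} = 1$ ($o{\left(k \right)} = \frac{2 k}{2 k} = 2 k \frac{1}{2 k} = 1$)
$T{\left(t,m \right)} = -24$ ($T{\left(t,m \right)} = -50 + 26 = -24$)
$\frac{T{\left(44,o{\left(10 \right)} \right)} - 14240}{-41994} = \frac{-24 - 14240}{-41994} = \left(-14264\right) \left(- \frac{1}{41994}\right) = \frac{7132}{20997}$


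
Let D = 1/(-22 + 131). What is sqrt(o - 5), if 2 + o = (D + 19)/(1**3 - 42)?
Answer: I*sqrt(149063495)/4469 ≈ 2.732*I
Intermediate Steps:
D = 1/109 ≈ 0.0091743
o = -11010/4469 (o = -2 + (1/109 + 19)/(1**3 - 42) = -2 + 2072/(109*(1 - 42)) = -2 + (2072/109)/(-41) = -2 + (2072/109)*(-1/41) = -2 - 2072/4469 = -11010/4469 ≈ -2.4636)
sqrt(o - 5) = sqrt(-11010/4469 - 5) = sqrt(-33355/4469) = I*sqrt(149063495)/4469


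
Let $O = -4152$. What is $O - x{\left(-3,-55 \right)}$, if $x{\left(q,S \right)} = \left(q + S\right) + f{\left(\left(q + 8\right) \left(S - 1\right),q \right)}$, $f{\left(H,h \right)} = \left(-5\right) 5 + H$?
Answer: $-3789$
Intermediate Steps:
$f{\left(H,h \right)} = -25 + H$
$x{\left(q,S \right)} = -25 + S + q + \left(-1 + S\right) \left(8 + q\right)$ ($x{\left(q,S \right)} = \left(q + S\right) + \left(-25 + \left(q + 8\right) \left(S - 1\right)\right) = \left(S + q\right) + \left(-25 + \left(8 + q\right) \left(-1 + S\right)\right) = \left(S + q\right) + \left(-25 + \left(-1 + S\right) \left(8 + q\right)\right) = -25 + S + q + \left(-1 + S\right) \left(8 + q\right)$)
$O - x{\left(-3,-55 \right)} = -4152 - \left(-33 + 9 \left(-55\right) - -165\right) = -4152 - \left(-33 - 495 + 165\right) = -4152 - -363 = -4152 + 363 = -3789$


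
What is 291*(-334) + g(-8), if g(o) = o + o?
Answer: -97210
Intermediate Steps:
g(o) = 2*o
291*(-334) + g(-8) = 291*(-334) + 2*(-8) = -97194 - 16 = -97210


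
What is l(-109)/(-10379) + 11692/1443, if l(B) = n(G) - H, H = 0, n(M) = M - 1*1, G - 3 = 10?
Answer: 3279296/404781 ≈ 8.1014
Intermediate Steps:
G = 13 (G = 3 + 10 = 13)
n(M) = -1 + M (n(M) = M - 1 = -1 + M)
l(B) = 12 (l(B) = (-1 + 13) - 1*0 = 12 + 0 = 12)
l(-109)/(-10379) + 11692/1443 = 12/(-10379) + 11692/1443 = 12*(-1/10379) + 11692*(1/1443) = -12/10379 + 316/39 = 3279296/404781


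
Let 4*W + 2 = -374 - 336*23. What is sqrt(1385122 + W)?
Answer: 26*sqrt(2046) ≈ 1176.1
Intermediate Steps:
W = -2026 (W = -1/2 + (-374 - 336*23)/4 = -1/2 + (-374 - 7728)/4 = -1/2 + (1/4)*(-8102) = -1/2 - 4051/2 = -2026)
sqrt(1385122 + W) = sqrt(1385122 - 2026) = sqrt(1383096) = 26*sqrt(2046)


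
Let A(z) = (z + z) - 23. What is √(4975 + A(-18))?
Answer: 2*√1229 ≈ 70.114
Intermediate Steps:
A(z) = -23 + 2*z (A(z) = 2*z - 23 = -23 + 2*z)
√(4975 + A(-18)) = √(4975 + (-23 + 2*(-18))) = √(4975 + (-23 - 36)) = √(4975 - 59) = √4916 = 2*√1229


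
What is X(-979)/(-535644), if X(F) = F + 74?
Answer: 905/535644 ≈ 0.0016896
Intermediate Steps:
X(F) = 74 + F
X(-979)/(-535644) = (74 - 979)/(-535644) = -905*(-1/535644) = 905/535644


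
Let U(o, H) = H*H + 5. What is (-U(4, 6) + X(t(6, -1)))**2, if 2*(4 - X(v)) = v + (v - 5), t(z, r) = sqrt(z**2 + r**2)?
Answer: 4909/4 + 69*sqrt(37) ≈ 1647.0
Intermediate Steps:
U(o, H) = 5 + H**2 (U(o, H) = H**2 + 5 = 5 + H**2)
t(z, r) = sqrt(r**2 + z**2)
X(v) = 13/2 - v (X(v) = 4 - (v + (v - 5))/2 = 4 - (v + (-5 + v))/2 = 4 - (-5 + 2*v)/2 = 4 + (5/2 - v) = 13/2 - v)
(-U(4, 6) + X(t(6, -1)))**2 = (-(5 + 6**2) + (13/2 - sqrt((-1)**2 + 6**2)))**2 = (-(5 + 36) + (13/2 - sqrt(1 + 36)))**2 = (-1*41 + (13/2 - sqrt(37)))**2 = (-41 + (13/2 - sqrt(37)))**2 = (-69/2 - sqrt(37))**2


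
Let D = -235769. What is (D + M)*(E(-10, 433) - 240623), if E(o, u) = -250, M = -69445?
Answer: 73517811822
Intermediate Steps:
(D + M)*(E(-10, 433) - 240623) = (-235769 - 69445)*(-250 - 240623) = -305214*(-240873) = 73517811822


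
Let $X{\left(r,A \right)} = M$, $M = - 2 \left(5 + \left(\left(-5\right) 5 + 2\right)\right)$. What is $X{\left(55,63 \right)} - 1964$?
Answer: $-1928$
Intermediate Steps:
$M = 36$ ($M = - 2 \left(5 + \left(-25 + 2\right)\right) = - 2 \left(5 - 23\right) = \left(-2\right) \left(-18\right) = 36$)
$X{\left(r,A \right)} = 36$
$X{\left(55,63 \right)} - 1964 = 36 - 1964 = -1928$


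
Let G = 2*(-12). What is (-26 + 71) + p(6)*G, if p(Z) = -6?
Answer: 189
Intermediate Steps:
G = -24
(-26 + 71) + p(6)*G = (-26 + 71) - 6*(-24) = 45 + 144 = 189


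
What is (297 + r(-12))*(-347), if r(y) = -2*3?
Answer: -100977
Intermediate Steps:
r(y) = -6
(297 + r(-12))*(-347) = (297 - 6)*(-347) = 291*(-347) = -100977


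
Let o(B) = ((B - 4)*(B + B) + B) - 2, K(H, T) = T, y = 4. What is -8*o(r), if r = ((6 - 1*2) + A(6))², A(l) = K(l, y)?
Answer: -61936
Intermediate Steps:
A(l) = 4
r = 64 (r = ((6 - 1*2) + 4)² = ((6 - 2) + 4)² = (4 + 4)² = 8² = 64)
o(B) = -2 + B + 2*B*(-4 + B) (o(B) = ((-4 + B)*(2*B) + B) - 2 = (2*B*(-4 + B) + B) - 2 = (B + 2*B*(-4 + B)) - 2 = -2 + B + 2*B*(-4 + B))
-8*o(r) = -8*(-2 - 7*64 + 2*64²) = -8*(-2 - 448 + 2*4096) = -8*(-2 - 448 + 8192) = -8*7742 = -61936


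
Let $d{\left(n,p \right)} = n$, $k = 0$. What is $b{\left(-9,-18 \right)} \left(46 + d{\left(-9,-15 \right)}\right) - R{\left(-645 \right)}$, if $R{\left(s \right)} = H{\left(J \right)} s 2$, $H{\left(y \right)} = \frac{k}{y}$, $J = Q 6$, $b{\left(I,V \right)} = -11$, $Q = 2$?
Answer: $-407$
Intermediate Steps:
$J = 12$ ($J = 2 \cdot 6 = 12$)
$H{\left(y \right)} = 0$ ($H{\left(y \right)} = \frac{0}{y} = 0$)
$R{\left(s \right)} = 0$ ($R{\left(s \right)} = 0 s 2 = 0 \cdot 2 = 0$)
$b{\left(-9,-18 \right)} \left(46 + d{\left(-9,-15 \right)}\right) - R{\left(-645 \right)} = - 11 \left(46 - 9\right) - 0 = \left(-11\right) 37 + 0 = -407 + 0 = -407$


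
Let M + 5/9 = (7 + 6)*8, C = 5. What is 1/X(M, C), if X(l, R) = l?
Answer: 9/931 ≈ 0.0096670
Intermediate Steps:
M = 931/9 (M = -5/9 + (7 + 6)*8 = -5/9 + 13*8 = -5/9 + 104 = 931/9 ≈ 103.44)
1/X(M, C) = 1/(931/9) = 9/931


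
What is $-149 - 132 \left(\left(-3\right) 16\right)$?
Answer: $6187$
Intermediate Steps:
$-149 - 132 \left(\left(-3\right) 16\right) = -149 - -6336 = -149 + 6336 = 6187$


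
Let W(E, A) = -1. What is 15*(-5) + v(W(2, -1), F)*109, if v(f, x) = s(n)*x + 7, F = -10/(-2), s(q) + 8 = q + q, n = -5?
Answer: -9122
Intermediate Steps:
s(q) = -8 + 2*q (s(q) = -8 + (q + q) = -8 + 2*q)
F = 5 (F = -10*(-1/2) = 5)
v(f, x) = 7 - 18*x (v(f, x) = (-8 + 2*(-5))*x + 7 = (-8 - 10)*x + 7 = -18*x + 7 = 7 - 18*x)
15*(-5) + v(W(2, -1), F)*109 = 15*(-5) + (7 - 18*5)*109 = -75 + (7 - 90)*109 = -75 - 83*109 = -75 - 9047 = -9122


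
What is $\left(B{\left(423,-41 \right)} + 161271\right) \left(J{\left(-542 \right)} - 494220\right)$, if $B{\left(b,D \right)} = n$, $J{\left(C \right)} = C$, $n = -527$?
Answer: $-79530022928$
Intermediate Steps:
$B{\left(b,D \right)} = -527$
$\left(B{\left(423,-41 \right)} + 161271\right) \left(J{\left(-542 \right)} - 494220\right) = \left(-527 + 161271\right) \left(-542 - 494220\right) = 160744 \left(-494762\right) = -79530022928$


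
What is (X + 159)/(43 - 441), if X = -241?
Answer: 41/199 ≈ 0.20603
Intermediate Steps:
(X + 159)/(43 - 441) = (-241 + 159)/(43 - 441) = -82/(-398) = -82*(-1/398) = 41/199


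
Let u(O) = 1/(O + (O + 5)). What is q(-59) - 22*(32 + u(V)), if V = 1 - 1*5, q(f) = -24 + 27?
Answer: -2081/3 ≈ -693.67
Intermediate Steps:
q(f) = 3
V = -4 (V = 1 - 5 = -4)
u(O) = 1/(5 + 2*O) (u(O) = 1/(O + (5 + O)) = 1/(5 + 2*O))
q(-59) - 22*(32 + u(V)) = 3 - 22*(32 + 1/(5 + 2*(-4))) = 3 - 22*(32 + 1/(5 - 8)) = 3 - 22*(32 + 1/(-3)) = 3 - 22*(32 - ⅓) = 3 - 22*95/3 = 3 - 1*2090/3 = 3 - 2090/3 = -2081/3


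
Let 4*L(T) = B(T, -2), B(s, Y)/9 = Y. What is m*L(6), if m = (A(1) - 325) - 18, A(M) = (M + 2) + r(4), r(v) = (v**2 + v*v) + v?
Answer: 1368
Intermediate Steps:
B(s, Y) = 9*Y
r(v) = v + 2*v**2 (r(v) = (v**2 + v**2) + v = 2*v**2 + v = v + 2*v**2)
L(T) = -9/2 (L(T) = (9*(-2))/4 = (1/4)*(-18) = -9/2)
A(M) = 38 + M (A(M) = (M + 2) + 4*(1 + 2*4) = (2 + M) + 4*(1 + 8) = (2 + M) + 4*9 = (2 + M) + 36 = 38 + M)
m = -304 (m = ((38 + 1) - 325) - 18 = (39 - 325) - 18 = -286 - 18 = -304)
m*L(6) = -304*(-9/2) = 1368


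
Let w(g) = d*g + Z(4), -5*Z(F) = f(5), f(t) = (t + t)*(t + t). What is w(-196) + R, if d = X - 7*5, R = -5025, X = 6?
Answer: 639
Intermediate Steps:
f(t) = 4*t² (f(t) = (2*t)*(2*t) = 4*t²)
Z(F) = -20 (Z(F) = -4*5²/5 = -4*25/5 = -⅕*100 = -20)
d = -29 (d = 6 - 7*5 = 6 - 35 = -29)
w(g) = -20 - 29*g (w(g) = -29*g - 20 = -20 - 29*g)
w(-196) + R = (-20 - 29*(-196)) - 5025 = (-20 + 5684) - 5025 = 5664 - 5025 = 639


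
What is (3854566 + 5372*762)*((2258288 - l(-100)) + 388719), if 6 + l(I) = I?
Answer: 21039333537390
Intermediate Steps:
l(I) = -6 + I
(3854566 + 5372*762)*((2258288 - l(-100)) + 388719) = (3854566 + 5372*762)*((2258288 - (-6 - 100)) + 388719) = (3854566 + 4093464)*((2258288 - 1*(-106)) + 388719) = 7948030*((2258288 + 106) + 388719) = 7948030*(2258394 + 388719) = 7948030*2647113 = 21039333537390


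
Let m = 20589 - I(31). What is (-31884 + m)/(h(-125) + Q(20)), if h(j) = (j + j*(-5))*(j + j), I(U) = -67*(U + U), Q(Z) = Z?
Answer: 7141/124980 ≈ 0.057137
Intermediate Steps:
I(U) = -134*U
h(j) = -8*j² (h(j) = (j - 5*j)*(2*j) = (-4*j)*(2*j) = -8*j²)
m = 24743 (m = 20589 - (-134)*31 = 20589 - 1*(-4154) = 20589 + 4154 = 24743)
(-31884 + m)/(h(-125) + Q(20)) = (-31884 + 24743)/(-8*(-125)² + 20) = -7141/(-8*15625 + 20) = -7141/(-125000 + 20) = -7141/(-124980) = -7141*(-1/124980) = 7141/124980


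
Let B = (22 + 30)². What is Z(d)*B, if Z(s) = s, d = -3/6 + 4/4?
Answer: 1352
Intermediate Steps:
B = 2704 (B = 52² = 2704)
d = ½ (d = -3*⅙ + 4*(¼) = -½ + 1 = ½ ≈ 0.50000)
Z(d)*B = (½)*2704 = 1352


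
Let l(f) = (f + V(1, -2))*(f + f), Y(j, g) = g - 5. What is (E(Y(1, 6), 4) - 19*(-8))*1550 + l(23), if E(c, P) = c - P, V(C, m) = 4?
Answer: 232192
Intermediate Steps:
Y(j, g) = -5 + g
l(f) = 2*f*(4 + f) (l(f) = (f + 4)*(f + f) = (4 + f)*(2*f) = 2*f*(4 + f))
(E(Y(1, 6), 4) - 19*(-8))*1550 + l(23) = (((-5 + 6) - 1*4) - 19*(-8))*1550 + 2*23*(4 + 23) = ((1 - 4) + 152)*1550 + 2*23*27 = (-3 + 152)*1550 + 1242 = 149*1550 + 1242 = 230950 + 1242 = 232192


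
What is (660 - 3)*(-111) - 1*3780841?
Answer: -3853768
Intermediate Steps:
(660 - 3)*(-111) - 1*3780841 = 657*(-111) - 3780841 = -72927 - 3780841 = -3853768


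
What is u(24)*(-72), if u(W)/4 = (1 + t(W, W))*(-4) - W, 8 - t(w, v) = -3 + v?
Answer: -6912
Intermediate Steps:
t(w, v) = 11 - v (t(w, v) = 8 - (-3 + v) = 8 + (3 - v) = 11 - v)
u(W) = -192 + 12*W (u(W) = 4*((1 + (11 - W))*(-4) - W) = 4*((12 - W)*(-4) - W) = 4*((-48 + 4*W) - W) = 4*(-48 + 3*W) = -192 + 12*W)
u(24)*(-72) = (-192 + 12*24)*(-72) = (-192 + 288)*(-72) = 96*(-72) = -6912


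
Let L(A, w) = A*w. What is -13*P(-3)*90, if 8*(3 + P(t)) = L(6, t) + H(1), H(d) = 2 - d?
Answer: 23985/4 ≈ 5996.3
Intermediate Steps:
P(t) = -23/8 + 3*t/4 (P(t) = -3 + (6*t + (2 - 1*1))/8 = -3 + (6*t + (2 - 1))/8 = -3 + (6*t + 1)/8 = -3 + (1 + 6*t)/8 = -3 + (1/8 + 3*t/4) = -23/8 + 3*t/4)
-13*P(-3)*90 = -13*(-23/8 + (3/4)*(-3))*90 = -13*(-23/8 - 9/4)*90 = -13*(-41/8)*90 = (533/8)*90 = 23985/4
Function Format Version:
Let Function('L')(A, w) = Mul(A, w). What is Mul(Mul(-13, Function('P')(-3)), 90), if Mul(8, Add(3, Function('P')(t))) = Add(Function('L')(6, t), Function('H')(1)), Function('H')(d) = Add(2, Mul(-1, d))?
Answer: Rational(23985, 4) ≈ 5996.3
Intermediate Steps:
Function('P')(t) = Add(Rational(-23, 8), Mul(Rational(3, 4), t)) (Function('P')(t) = Add(-3, Mul(Rational(1, 8), Add(Mul(6, t), Add(2, Mul(-1, 1))))) = Add(-3, Mul(Rational(1, 8), Add(Mul(6, t), Add(2, -1)))) = Add(-3, Mul(Rational(1, 8), Add(Mul(6, t), 1))) = Add(-3, Mul(Rational(1, 8), Add(1, Mul(6, t)))) = Add(-3, Add(Rational(1, 8), Mul(Rational(3, 4), t))) = Add(Rational(-23, 8), Mul(Rational(3, 4), t)))
Mul(Mul(-13, Function('P')(-3)), 90) = Mul(Mul(-13, Add(Rational(-23, 8), Mul(Rational(3, 4), -3))), 90) = Mul(Mul(-13, Add(Rational(-23, 8), Rational(-9, 4))), 90) = Mul(Mul(-13, Rational(-41, 8)), 90) = Mul(Rational(533, 8), 90) = Rational(23985, 4)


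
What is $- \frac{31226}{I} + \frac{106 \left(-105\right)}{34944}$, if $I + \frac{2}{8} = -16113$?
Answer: $\frac{86840083}{53624896} \approx 1.6194$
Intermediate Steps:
$I = - \frac{64453}{4}$ ($I = - \frac{1}{4} - 16113 = - \frac{64453}{4} \approx -16113.0$)
$- \frac{31226}{I} + \frac{106 \left(-105\right)}{34944} = - \frac{31226}{- \frac{64453}{4}} + \frac{106 \left(-105\right)}{34944} = \left(-31226\right) \left(- \frac{4}{64453}\right) - \frac{265}{832} = \frac{124904}{64453} - \frac{265}{832} = \frac{86840083}{53624896}$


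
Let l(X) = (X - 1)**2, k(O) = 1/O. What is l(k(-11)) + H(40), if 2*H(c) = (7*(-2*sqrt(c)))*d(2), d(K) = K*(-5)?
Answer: 144/121 + 140*sqrt(10) ≈ 443.91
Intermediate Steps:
d(K) = -5*K
H(c) = 70*sqrt(c) (H(c) = ((7*(-2*sqrt(c)))*(-5*2))/2 = (-14*sqrt(c)*(-10))/2 = (140*sqrt(c))/2 = 70*sqrt(c))
l(X) = (-1 + X)**2
l(k(-11)) + H(40) = (-1 + 1/(-11))**2 + 70*sqrt(40) = (-1 - 1/11)**2 + 70*(2*sqrt(10)) = (-12/11)**2 + 140*sqrt(10) = 144/121 + 140*sqrt(10)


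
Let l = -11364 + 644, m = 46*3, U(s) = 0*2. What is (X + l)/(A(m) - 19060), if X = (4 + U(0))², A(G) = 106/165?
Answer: 883080/1572397 ≈ 0.56161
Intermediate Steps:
U(s) = 0
m = 138
A(G) = 106/165 (A(G) = 106*(1/165) = 106/165)
X = 16 (X = (4 + 0)² = 4² = 16)
l = -10720
(X + l)/(A(m) - 19060) = (16 - 10720)/(106/165 - 19060) = -10704/(-3144794/165) = -10704*(-165/3144794) = 883080/1572397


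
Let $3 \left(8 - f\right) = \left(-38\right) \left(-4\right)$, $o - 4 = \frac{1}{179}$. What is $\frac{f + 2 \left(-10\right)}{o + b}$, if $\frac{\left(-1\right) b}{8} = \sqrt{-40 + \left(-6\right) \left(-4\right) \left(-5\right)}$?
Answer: $- \frac{8042828}{328613929} - \frac{192758656 i \sqrt{10}}{985841787} \approx -0.024475 - 0.61831 i$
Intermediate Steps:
$o = \frac{717}{179}$ ($o = 4 + \frac{1}{179} = \frac{717}{179} \approx 4.0056$)
$f = - \frac{128}{3}$ ($f = 8 - \frac{\left(-38\right) \left(-4\right)}{3} = 8 - \frac{152}{3} = - \frac{128}{3} \approx -42.667$)
$b = - 32 i \sqrt{10}$ ($b = - 8 \sqrt{-40 + \left(-6\right) \left(-4\right) \left(-5\right)} = - 8 \sqrt{-40 + 24 \left(-5\right)} = - 8 \sqrt{-40 - 120} = - 8 \sqrt{-160} = - 8 \cdot 4 i \sqrt{10} = - 32 i \sqrt{10} \approx - 101.19 i$)
$\frac{f + 2 \left(-10\right)}{o + b} = \frac{- \frac{128}{3} + 2 \left(-10\right)}{\frac{717}{179} - 32 i \sqrt{10}} = \frac{- \frac{128}{3} - 20}{\frac{717}{179} - 32 i \sqrt{10}} = - \frac{188}{3 \left(\frac{717}{179} - 32 i \sqrt{10}\right)}$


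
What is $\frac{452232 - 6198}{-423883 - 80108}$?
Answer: $- \frac{148678}{167997} \approx -0.885$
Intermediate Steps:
$\frac{452232 - 6198}{-423883 - 80108} = \frac{446034}{-503991} = 446034 \left(- \frac{1}{503991}\right) = - \frac{148678}{167997}$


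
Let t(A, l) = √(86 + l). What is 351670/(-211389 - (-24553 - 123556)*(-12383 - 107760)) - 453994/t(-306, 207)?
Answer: -175835/8897235488 - 453994*√293/293 ≈ -26523.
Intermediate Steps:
351670/(-211389 - (-24553 - 123556)*(-12383 - 107760)) - 453994/t(-306, 207) = 351670/(-211389 - (-24553 - 123556)*(-12383 - 107760)) - 453994/√(86 + 207) = 351670/(-211389 - (-148109)*(-120143)) - 453994*√293/293 = 351670/(-211389 - 1*17794259587) - 453994*√293/293 = 351670/(-211389 - 17794259587) - 453994*√293/293 = 351670/(-17794470976) - 453994*√293/293 = 351670*(-1/17794470976) - 453994*√293/293 = -175835/8897235488 - 453994*√293/293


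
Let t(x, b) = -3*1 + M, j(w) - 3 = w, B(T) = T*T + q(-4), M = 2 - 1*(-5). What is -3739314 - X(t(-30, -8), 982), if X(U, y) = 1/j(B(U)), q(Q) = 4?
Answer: -86004223/23 ≈ -3.7393e+6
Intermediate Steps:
M = 7 (M = 2 + 5 = 7)
B(T) = 4 + T² (B(T) = T*T + 4 = T² + 4 = 4 + T²)
j(w) = 3 + w
t(x, b) = 4 (t(x, b) = -3*1 + 7 = -3 + 7 = 4)
X(U, y) = 1/(7 + U²) (X(U, y) = 1/(3 + (4 + U²)) = 1/(7 + U²))
-3739314 - X(t(-30, -8), 982) = -3739314 - 1/(7 + 4²) = -3739314 - 1/(7 + 16) = -3739314 - 1/23 = -86004223/23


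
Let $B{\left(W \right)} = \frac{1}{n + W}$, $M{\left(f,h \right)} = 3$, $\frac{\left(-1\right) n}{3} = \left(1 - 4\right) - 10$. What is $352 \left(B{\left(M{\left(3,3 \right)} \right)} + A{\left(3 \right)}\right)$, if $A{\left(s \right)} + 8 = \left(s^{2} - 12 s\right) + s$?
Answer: $- \frac{236368}{21} \approx -11256.0$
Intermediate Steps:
$A{\left(s \right)} = -8 + s^{2} - 11 s$ ($A{\left(s \right)} = -8 + \left(\left(s^{2} - 12 s\right) + s\right) = -8 + \left(s^{2} - 11 s\right) = -8 + s^{2} - 11 s$)
$n = 39$ ($n = - 3 \left(\left(1 - 4\right) - 10\right) = - 3 \left(-3 - 10\right) = \left(-3\right) \left(-13\right) = 39$)
$B{\left(W \right)} = \frac{1}{39 + W}$
$352 \left(B{\left(M{\left(3,3 \right)} \right)} + A{\left(3 \right)}\right) = 352 \left(\frac{1}{39 + 3} - \left(41 - 9\right)\right) = 352 \left(\frac{1}{42} - 32\right) = 352 \left(- \frac{1343}{42}\right) = - \frac{236368}{21}$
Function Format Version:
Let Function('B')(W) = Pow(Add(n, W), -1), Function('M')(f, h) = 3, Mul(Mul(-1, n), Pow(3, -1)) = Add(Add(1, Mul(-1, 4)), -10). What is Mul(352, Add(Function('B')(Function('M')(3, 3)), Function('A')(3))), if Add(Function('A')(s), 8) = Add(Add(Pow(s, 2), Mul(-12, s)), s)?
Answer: Rational(-236368, 21) ≈ -11256.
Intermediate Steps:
Function('A')(s) = Add(-8, Pow(s, 2), Mul(-11, s)) (Function('A')(s) = Add(-8, Add(Add(Pow(s, 2), Mul(-12, s)), s)) = Add(-8, Add(Pow(s, 2), Mul(-11, s))) = Add(-8, Pow(s, 2), Mul(-11, s)))
n = 39 (n = Mul(-3, Add(Add(1, Mul(-1, 4)), -10)) = Mul(-3, Add(Add(1, -4), -10)) = Mul(-3, Add(-3, -10)) = Mul(-3, -13) = 39)
Function('B')(W) = Pow(Add(39, W), -1)
Mul(352, Add(Function('B')(Function('M')(3, 3)), Function('A')(3))) = Mul(352, Add(Pow(Add(39, 3), -1), Add(-8, Pow(3, 2), Mul(-11, 3)))) = Mul(352, Add(Pow(42, -1), Add(-8, 9, -33))) = Mul(352, Add(Rational(1, 42), -32)) = Mul(352, Rational(-1343, 42)) = Rational(-236368, 21)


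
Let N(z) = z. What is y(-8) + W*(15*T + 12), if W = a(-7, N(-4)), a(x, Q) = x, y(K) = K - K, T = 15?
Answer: -1659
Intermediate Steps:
y(K) = 0
W = -7
y(-8) + W*(15*T + 12) = 0 - 7*(15*15 + 12) = 0 - 7*(225 + 12) = 0 - 7*237 = 0 - 1659 = -1659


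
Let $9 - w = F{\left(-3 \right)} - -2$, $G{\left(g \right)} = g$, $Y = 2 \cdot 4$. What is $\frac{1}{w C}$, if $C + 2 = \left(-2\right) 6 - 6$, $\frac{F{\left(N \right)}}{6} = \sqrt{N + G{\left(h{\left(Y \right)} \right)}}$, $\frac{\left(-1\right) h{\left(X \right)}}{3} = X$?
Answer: $- \frac{7}{20420} - \frac{9 i \sqrt{3}}{10210} \approx -0.0003428 - 0.0015268 i$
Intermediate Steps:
$Y = 8$
$h{\left(X \right)} = - 3 X$
$F{\left(N \right)} = 6 \sqrt{-24 + N}$ ($F{\left(N \right)} = 6 \sqrt{N - 24} = 6 \sqrt{-24 + N}$)
$C = -20$ ($C = -2 - 18 = -20$)
$w = 7 - 18 i \sqrt{3}$ ($w = 9 - \left(6 \sqrt{-24 - 3} - -2\right) = 9 - \left(6 \sqrt{-27} + 2\right) = 9 - \left(6 \cdot 3 i \sqrt{3} + 2\right) = 9 - \left(18 i \sqrt{3} + 2\right) = 9 - \left(2 + 18 i \sqrt{3}\right) = 7 - 18 i \sqrt{3} \approx 7.0 - 31.177 i$)
$\frac{1}{w C} = \frac{1}{\left(7 - 18 i \sqrt{3}\right) \left(-20\right)} = \frac{1}{-140 + 360 i \sqrt{3}}$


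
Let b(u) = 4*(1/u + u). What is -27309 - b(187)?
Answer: -5246663/187 ≈ -28057.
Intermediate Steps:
b(u) = 4*u + 4/u (b(u) = 4*(u + 1/u) = 4*u + 4/u)
-27309 - b(187) = -27309 - (4*187 + 4/187) = -27309 - (748 + 4*(1/187)) = -27309 - (748 + 4/187) = -27309 - 1*139880/187 = -27309 - 139880/187 = -5246663/187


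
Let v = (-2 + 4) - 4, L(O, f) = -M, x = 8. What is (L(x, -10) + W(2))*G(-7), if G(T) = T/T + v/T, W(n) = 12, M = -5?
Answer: 153/7 ≈ 21.857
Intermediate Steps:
L(O, f) = 5 (L(O, f) = -1*(-5) = 5)
v = -2 (v = 2 - 4 = -2)
G(T) = 1 - 2/T (G(T) = T/T - 2/T = 1 - 2/T)
(L(x, -10) + W(2))*G(-7) = (5 + 12)*((-2 - 7)/(-7)) = 17*(-⅐*(-9)) = 17*(9/7) = 153/7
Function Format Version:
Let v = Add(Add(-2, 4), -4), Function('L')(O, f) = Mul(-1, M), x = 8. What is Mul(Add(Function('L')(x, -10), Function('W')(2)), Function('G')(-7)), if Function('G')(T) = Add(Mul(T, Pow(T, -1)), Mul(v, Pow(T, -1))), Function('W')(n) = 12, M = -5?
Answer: Rational(153, 7) ≈ 21.857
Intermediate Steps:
Function('L')(O, f) = 5 (Function('L')(O, f) = Mul(-1, -5) = 5)
v = -2 (v = Add(2, -4) = -2)
Function('G')(T) = Add(1, Mul(-2, Pow(T, -1))) (Function('G')(T) = Add(Mul(T, Pow(T, -1)), Mul(-2, Pow(T, -1))) = Add(1, Mul(-2, Pow(T, -1))))
Mul(Add(Function('L')(x, -10), Function('W')(2)), Function('G')(-7)) = Mul(Add(5, 12), Mul(Pow(-7, -1), Add(-2, -7))) = Mul(17, Mul(Rational(-1, 7), -9)) = Mul(17, Rational(9, 7)) = Rational(153, 7)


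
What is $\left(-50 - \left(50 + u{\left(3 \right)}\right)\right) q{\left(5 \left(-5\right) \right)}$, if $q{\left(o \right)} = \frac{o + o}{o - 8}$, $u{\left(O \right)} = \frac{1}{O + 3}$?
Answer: $- \frac{15025}{99} \approx -151.77$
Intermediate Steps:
$u{\left(O \right)} = \frac{1}{3 + O}$
$q{\left(o \right)} = \frac{2 o}{-8 + o}$
$\left(-50 - \left(50 + u{\left(3 \right)}\right)\right) q{\left(5 \left(-5\right) \right)} = \left(-50 - \left(50 + \frac{1}{3 + 3}\right)\right) \frac{2 \cdot 5 \left(-5\right)}{-8 + 5 \left(-5\right)} = \left(-50 - \frac{301}{6}\right) 2 \left(-25\right) \frac{1}{-8 - 25} = \left(-50 - \frac{301}{6}\right) 2 \left(-25\right) \frac{1}{-33} = \left(-50 - \frac{301}{6}\right) 2 \left(-25\right) \left(- \frac{1}{33}\right) = \left(-50 - \frac{301}{6}\right) \frac{50}{33} = \left(- \frac{601}{6}\right) \frac{50}{33} = - \frac{15025}{99}$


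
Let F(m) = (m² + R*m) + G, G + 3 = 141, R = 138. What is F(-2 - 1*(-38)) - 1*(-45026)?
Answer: 51428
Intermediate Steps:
G = 138 (G = -3 + 141 = 138)
F(m) = 138 + m² + 138*m (F(m) = (m² + 138*m) + 138 = 138 + m² + 138*m)
F(-2 - 1*(-38)) - 1*(-45026) = (138 + (-2 - 1*(-38))² + 138*(-2 - 1*(-38))) - 1*(-45026) = (138 + (-2 + 38)² + 138*(-2 + 38)) + 45026 = (138 + 36² + 138*36) + 45026 = (138 + 1296 + 4968) + 45026 = 6402 + 45026 = 51428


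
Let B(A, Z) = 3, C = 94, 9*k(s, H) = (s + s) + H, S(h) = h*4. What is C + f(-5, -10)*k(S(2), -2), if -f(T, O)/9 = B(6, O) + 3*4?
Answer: -116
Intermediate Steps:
S(h) = 4*h
k(s, H) = H/9 + 2*s/9 (k(s, H) = ((s + s) + H)/9 = (2*s + H)/9 = (H + 2*s)/9 = H/9 + 2*s/9)
f(T, O) = -135 (f(T, O) = -9*(3 + 3*4) = -9*(3 + 12) = -9*15 = -135)
C + f(-5, -10)*k(S(2), -2) = 94 - 135*((⅑)*(-2) + 2*(4*2)/9) = 94 - 135*(-2/9 + (2/9)*8) = 94 - 135*(-2/9 + 16/9) = 94 - 135*14/9 = 94 - 210 = -116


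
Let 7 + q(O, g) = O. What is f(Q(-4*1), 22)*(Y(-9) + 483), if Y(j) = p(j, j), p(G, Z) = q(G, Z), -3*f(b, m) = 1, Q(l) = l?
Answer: -467/3 ≈ -155.67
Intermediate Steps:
q(O, g) = -7 + O
f(b, m) = -⅓ (f(b, m) = -⅓*1 = -⅓)
p(G, Z) = -7 + G
Y(j) = -7 + j
f(Q(-4*1), 22)*(Y(-9) + 483) = -((-7 - 9) + 483)/3 = -(-16 + 483)/3 = -⅓*467 = -467/3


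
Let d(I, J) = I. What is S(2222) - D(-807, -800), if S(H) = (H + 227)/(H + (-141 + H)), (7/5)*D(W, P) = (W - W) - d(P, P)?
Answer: -17194857/30121 ≈ -570.86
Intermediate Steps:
D(W, P) = -5*P/7 (D(W, P) = 5*((W - W) - P)/7 = 5*(0 - P)/7 = 5*(-P)/7 = -5*P/7)
S(H) = (227 + H)/(-141 + 2*H)
S(2222) - D(-807, -800) = (227 + 2222)/(-141 + 2*2222) - (-5)*(-800)/7 = 2449/(-141 + 4444) - 1*4000/7 = 2449/4303 - 4000/7 = -17194857/30121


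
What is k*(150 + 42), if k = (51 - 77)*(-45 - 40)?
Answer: 424320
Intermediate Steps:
k = 2210 (k = -26*(-85) = 2210)
k*(150 + 42) = 2210*(150 + 42) = 2210*192 = 424320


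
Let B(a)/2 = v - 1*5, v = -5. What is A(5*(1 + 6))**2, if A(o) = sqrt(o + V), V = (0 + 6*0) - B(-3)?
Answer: 55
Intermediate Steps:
B(a) = -20 (B(a) = 2*(-5 - 1*5) = 2*(-5 - 5) = 2*(-10) = -20)
V = 20 (V = (0 + 6*0) - 1*(-20) = (0 + 0) + 20 = 0 + 20 = 20)
A(o) = sqrt(20 + o) (A(o) = sqrt(o + 20) = sqrt(20 + o))
A(5*(1 + 6))**2 = (sqrt(20 + 5*(1 + 6)))**2 = (sqrt(20 + 5*7))**2 = (sqrt(20 + 35))**2 = (sqrt(55))**2 = 55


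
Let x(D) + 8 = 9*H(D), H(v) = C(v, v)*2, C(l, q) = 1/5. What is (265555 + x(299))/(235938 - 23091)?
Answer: 1327753/1064235 ≈ 1.2476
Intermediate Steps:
C(l, q) = 1/5
H(v) = 2/5 (H(v) = (1/5)*2 = 2/5)
x(D) = -22/5 (x(D) = -8 + 9*(2/5) = -8 + 18/5 = -22/5)
(265555 + x(299))/(235938 - 23091) = (265555 - 22/5)/(235938 - 23091) = (1327753/5)/212847 = (1327753/5)*(1/212847) = 1327753/1064235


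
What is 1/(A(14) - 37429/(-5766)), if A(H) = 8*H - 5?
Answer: 5766/654391 ≈ 0.0088113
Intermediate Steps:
A(H) = -5 + 8*H
1/(A(14) - 37429/(-5766)) = 1/((-5 + 8*14) - 37429/(-5766)) = 1/((-5 + 112) - 37429*(-1/5766)) = 1/(107 + 37429/5766) = 1/(654391/5766) = 5766/654391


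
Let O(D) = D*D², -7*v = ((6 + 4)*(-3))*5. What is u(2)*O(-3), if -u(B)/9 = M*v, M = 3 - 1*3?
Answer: 0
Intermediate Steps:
M = 0 (M = 3 - 3 = 0)
v = 150/7 (v = -(6 + 4)*(-3)*5/7 = -10*(-3)*5/7 = -(-30)*5/7 = -⅐*(-150) = 150/7 ≈ 21.429)
u(B) = 0 (u(B) = -0*150/7 = -9*0 = 0)
O(D) = D³
u(2)*O(-3) = 0*(-3)³ = 0*(-27) = 0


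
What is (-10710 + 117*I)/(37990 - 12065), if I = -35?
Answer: -2961/5185 ≈ -0.57107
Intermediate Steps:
(-10710 + 117*I)/(37990 - 12065) = (-10710 + 117*(-35))/(37990 - 12065) = (-10710 - 4095)/25925 = -14805*1/25925 = -2961/5185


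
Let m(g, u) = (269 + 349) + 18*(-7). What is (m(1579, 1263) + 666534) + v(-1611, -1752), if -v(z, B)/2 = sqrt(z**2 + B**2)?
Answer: 667026 - 30*sqrt(25177) ≈ 6.6227e+5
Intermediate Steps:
m(g, u) = 492 (m(g, u) = 618 - 126 = 492)
v(z, B) = -2*sqrt(B**2 + z**2) (v(z, B) = -2*sqrt(z**2 + B**2) = -2*sqrt(B**2 + z**2))
(m(1579, 1263) + 666534) + v(-1611, -1752) = (492 + 666534) - 2*sqrt((-1752)**2 + (-1611)**2) = 667026 - 2*sqrt(3069504 + 2595321) = 667026 - 30*sqrt(25177)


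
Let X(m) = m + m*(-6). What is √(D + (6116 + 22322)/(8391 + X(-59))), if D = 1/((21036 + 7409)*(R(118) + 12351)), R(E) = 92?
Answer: 2*√1934020045446877722194735/1537166349305 ≈ 1.8094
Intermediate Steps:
X(m) = -5*m (X(m) = m - 6*m = -5*m)
D = 1/353941135 (D = 1/((21036 + 7409)*(92 + 12351)) = 1/(28445*12443) = 1/353941135 ≈ 2.8253e-9)
√(D + (6116 + 22322)/(8391 + X(-59))) = √(1/353941135 + (6116 + 22322)/(8391 - 5*(-59))) = √(1/353941135 + 28438/(8391 + 295)) = √(1/353941135 + 28438/8686) = √(1/353941135 + 28438*(1/8686)) = √(1/353941135 + 14219/4343) = √(5032689002908/1537166349305) = 2*√1934020045446877722194735/1537166349305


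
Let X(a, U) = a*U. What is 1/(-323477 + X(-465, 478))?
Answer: -1/545747 ≈ -1.8324e-6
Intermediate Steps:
X(a, U) = U*a
1/(-323477 + X(-465, 478)) = 1/(-323477 + 478*(-465)) = 1/(-323477 - 222270) = 1/(-545747) = -1/545747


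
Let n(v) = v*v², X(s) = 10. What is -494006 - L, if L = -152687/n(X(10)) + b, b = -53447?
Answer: -440406313/1000 ≈ -4.4041e+5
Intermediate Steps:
n(v) = v³
L = -53599687/1000 (L = -152687/(10³) - 53447 = -152687/1000 - 53447 = -53599687/1000 ≈ -53600.)
-494006 - L = -494006 - 1*(-53599687/1000) = -494006 + 53599687/1000 = -440406313/1000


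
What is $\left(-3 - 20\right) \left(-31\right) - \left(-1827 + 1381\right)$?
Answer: $1159$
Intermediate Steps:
$\left(-3 - 20\right) \left(-31\right) - \left(-1827 + 1381\right) = \left(-3 - 20\right) \left(-31\right) - -446 = \left(-23\right) \left(-31\right) + 446 = 713 + 446 = 1159$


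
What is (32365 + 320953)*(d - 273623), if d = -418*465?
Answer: -165350350774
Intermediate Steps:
d = -194370
(32365 + 320953)*(d - 273623) = (32365 + 320953)*(-194370 - 273623) = 353318*(-467993) = -165350350774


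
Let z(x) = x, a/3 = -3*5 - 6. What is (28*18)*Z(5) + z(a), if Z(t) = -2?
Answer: -1071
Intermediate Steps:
a = -63 (a = 3*(-3*5 - 6) = 3*(-15 - 6) = 3*(-21) = -63)
(28*18)*Z(5) + z(a) = (28*18)*(-2) - 63 = 504*(-2) - 63 = -1008 - 63 = -1071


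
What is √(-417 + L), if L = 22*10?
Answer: I*√197 ≈ 14.036*I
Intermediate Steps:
L = 220
√(-417 + L) = √(-417 + 220) = √(-197) = I*√197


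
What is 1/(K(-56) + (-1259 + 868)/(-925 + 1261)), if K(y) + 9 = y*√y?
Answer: -1147440/19838006161 + 12644352*I*√14/19838006161 ≈ -5.784e-5 + 0.0023849*I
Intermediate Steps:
K(y) = -9 + y^(3/2) (K(y) = -9 + y*√y = -9 + y^(3/2))
1/(K(-56) + (-1259 + 868)/(-925 + 1261)) = 1/((-9 + (-56)^(3/2)) + (-1259 + 868)/(-925 + 1261)) = 1/((-9 - 112*I*√14) - 391/336) = 1/(-3415/336 - 112*I*√14)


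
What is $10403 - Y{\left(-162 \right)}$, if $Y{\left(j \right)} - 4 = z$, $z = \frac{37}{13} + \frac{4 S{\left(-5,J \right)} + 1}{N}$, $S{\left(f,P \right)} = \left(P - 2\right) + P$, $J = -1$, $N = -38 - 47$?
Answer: $\frac{2297511}{221} \approx 10396.0$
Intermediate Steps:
$N = -85$ ($N = -38 - 47 = -85$)
$S{\left(f,P \right)} = -2 + 2 P$ ($S{\left(f,P \right)} = \left(-2 + P\right) + P = -2 + 2 P$)
$z = \frac{668}{221}$ ($z = \frac{37}{13} + \frac{4 \left(-2 + 2 \left(-1\right)\right) + 1}{-85} = 37 \cdot \frac{1}{13} + \left(4 \left(-2 - 2\right) + 1\right) \left(- \frac{1}{85}\right) = \frac{37}{13} + \left(4 \left(-4\right) + 1\right) \left(- \frac{1}{85}\right) = \frac{37}{13} + \left(-16 + 1\right) \left(- \frac{1}{85}\right) = \frac{37}{13} - - \frac{3}{17} = \frac{37}{13} + \frac{3}{17} = \frac{668}{221} \approx 3.0226$)
$Y{\left(j \right)} = \frac{1552}{221}$ ($Y{\left(j \right)} = 4 + \frac{668}{221} = \frac{1552}{221}$)
$10403 - Y{\left(-162 \right)} = 10403 - \frac{1552}{221} = \frac{2297511}{221}$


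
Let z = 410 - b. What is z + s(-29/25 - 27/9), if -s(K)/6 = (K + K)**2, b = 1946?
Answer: -1219584/625 ≈ -1951.3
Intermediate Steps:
z = -1536 (z = 410 - 1*1946 = 410 - 1946 = -1536)
s(K) = -24*K**2 (s(K) = -6*(K + K)**2 = -6*4*K**2 = -24*K**2)
z + s(-29/25 - 27/9) = -1536 - 24*(-29/25 - 27/9)**2 = -1536 - 24*(-29*1/25 - 27*1/9)**2 = -1536 - 24*(-29/25 - 3)**2 = -1536 - 24*(-104/25)**2 = -1536 - 24*10816/625 = -1536 - 259584/625 = -1219584/625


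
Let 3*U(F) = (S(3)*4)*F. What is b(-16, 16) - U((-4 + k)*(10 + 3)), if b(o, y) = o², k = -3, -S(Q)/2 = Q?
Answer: -472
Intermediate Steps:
S(Q) = -2*Q
U(F) = -8*F (U(F) = ((-2*3*4)*F)/3 = ((-6*4)*F)/3 = (-24*F)/3 = -8*F)
b(-16, 16) - U((-4 + k)*(10 + 3)) = (-16)² - (-8)*(-4 - 3)*(10 + 3) = 256 - (-8)*(-7*13) = 256 - (-8)*(-91) = 256 - 1*728 = 256 - 728 = -472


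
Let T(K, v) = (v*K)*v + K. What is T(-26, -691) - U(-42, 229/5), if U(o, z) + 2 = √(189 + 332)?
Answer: -12414530 - √521 ≈ -1.2415e+7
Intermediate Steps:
T(K, v) = K + K*v² (T(K, v) = (K*v)*v + K = K*v² + K = K + K*v²)
U(o, z) = -2 + √521 (U(o, z) = -2 + √(189 + 332) = -2 + √521)
T(-26, -691) - U(-42, 229/5) = -26*(1 + (-691)²) - (-2 + √521) = -26*(1 + 477481) + (2 - √521) = -26*477482 + (2 - √521) = -12414532 + (2 - √521) = -12414530 - √521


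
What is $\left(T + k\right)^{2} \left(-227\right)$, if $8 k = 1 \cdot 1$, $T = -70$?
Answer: $- \frac{70933187}{64} \approx -1.1083 \cdot 10^{6}$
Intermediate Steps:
$k = \frac{1}{8}$ ($k = \frac{1 \cdot 1}{8} = \frac{1}{8} \cdot 1 = \frac{1}{8} \approx 0.125$)
$\left(T + k\right)^{2} \left(-227\right) = \left(-70 + \frac{1}{8}\right)^{2} \left(-227\right) = \left(- \frac{559}{8}\right)^{2} \left(-227\right) = \frac{312481}{64} \left(-227\right) = - \frac{70933187}{64}$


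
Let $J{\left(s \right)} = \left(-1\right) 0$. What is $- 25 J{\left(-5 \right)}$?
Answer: $0$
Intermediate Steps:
$J{\left(s \right)} = 0$
$- 25 J{\left(-5 \right)} = \left(-25\right) 0 = 0$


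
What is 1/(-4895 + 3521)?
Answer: -1/1374 ≈ -0.00072780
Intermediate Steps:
1/(-4895 + 3521) = 1/(-1374) = -1/1374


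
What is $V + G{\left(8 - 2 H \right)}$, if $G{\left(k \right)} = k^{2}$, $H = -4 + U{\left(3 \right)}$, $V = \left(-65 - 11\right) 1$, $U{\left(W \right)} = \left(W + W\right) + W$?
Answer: $-72$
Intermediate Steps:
$U{\left(W \right)} = 3 W$ ($U{\left(W \right)} = 2 W + W = 3 W$)
$V = -76$ ($V = \left(-76\right) 1 = -76$)
$H = 5$ ($H = -4 + 3 \cdot 3 = -4 + 9 = 5$)
$V + G{\left(8 - 2 H \right)} = -76 + \left(8 - 10\right)^{2} = -76 + \left(-2\right)^{2} = -76 + 4 = -72$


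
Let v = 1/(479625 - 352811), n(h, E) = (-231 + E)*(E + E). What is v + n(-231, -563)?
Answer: 113377295817/126814 ≈ 8.9404e+5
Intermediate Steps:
n(h, E) = 2*E*(-231 + E) (n(h, E) = (-231 + E)*(2*E) = 2*E*(-231 + E))
v = 1/126814 ≈ 7.8856e-6
v + n(-231, -563) = 1/126814 + 2*(-563)*(-231 - 563) = 1/126814 + 2*(-563)*(-794) = 1/126814 + 894044 = 113377295817/126814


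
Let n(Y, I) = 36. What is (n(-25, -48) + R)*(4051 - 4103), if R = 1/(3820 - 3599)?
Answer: -31828/17 ≈ -1872.2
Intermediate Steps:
R = 1/221 ≈ 0.0045249
(n(-25, -48) + R)*(4051 - 4103) = (36 + 1/221)*(4051 - 4103) = (7957/221)*(-52) = -31828/17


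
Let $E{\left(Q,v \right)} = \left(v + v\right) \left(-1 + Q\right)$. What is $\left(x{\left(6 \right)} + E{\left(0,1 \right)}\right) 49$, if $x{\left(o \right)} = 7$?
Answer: $245$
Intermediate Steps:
$E{\left(Q,v \right)} = 2 v \left(-1 + Q\right)$
$\left(x{\left(6 \right)} + E{\left(0,1 \right)}\right) 49 = \left(7 + 2 \cdot 1 \left(-1 + 0\right)\right) 49 = \left(7 + 2 \cdot 1 \left(-1\right)\right) 49 = \left(7 - 2\right) 49 = 5 \cdot 49 = 245$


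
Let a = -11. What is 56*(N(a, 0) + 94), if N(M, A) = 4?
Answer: 5488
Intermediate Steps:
56*(N(a, 0) + 94) = 56*(4 + 94) = 56*98 = 5488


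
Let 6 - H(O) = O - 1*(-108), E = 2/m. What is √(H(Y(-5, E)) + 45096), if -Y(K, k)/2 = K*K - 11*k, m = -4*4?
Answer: √180187/2 ≈ 212.24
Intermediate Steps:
m = -16
E = -⅛ (E = 2/(-16) = 2*(-1/16) = -⅛ ≈ -0.12500)
Y(K, k) = -2*K² + 22*k (Y(K, k) = -2*(K*K - 11*k) = -2*(K² - 11*k) = -2*K² + 22*k)
H(O) = -102 - O (H(O) = 6 - (O - 1*(-108)) = 6 - (O + 108) = 6 - (108 + O) = 6 + (-108 - O) = -102 - O)
√(H(Y(-5, E)) + 45096) = √((-102 - (-2*(-5)² + 22*(-⅛))) + 45096) = √((-102 - (-2*25 - 11/4)) + 45096) = √((-102 - (-50 - 11/4)) + 45096) = √((-102 - 1*(-211/4)) + 45096) = √((-102 + 211/4) + 45096) = √(-197/4 + 45096) = √(180187/4) = √180187/2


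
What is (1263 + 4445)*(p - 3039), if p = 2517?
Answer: -2979576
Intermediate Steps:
(1263 + 4445)*(p - 3039) = (1263 + 4445)*(2517 - 3039) = 5708*(-522) = -2979576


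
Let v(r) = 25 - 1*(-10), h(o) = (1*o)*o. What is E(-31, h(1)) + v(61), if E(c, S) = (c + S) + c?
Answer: -26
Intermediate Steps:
h(o) = o² (h(o) = o*o = o²)
E(c, S) = S + 2*c (E(c, S) = (S + c) + c = S + 2*c)
v(r) = 35 (v(r) = 25 + 10 = 35)
E(-31, h(1)) + v(61) = (1² + 2*(-31)) + 35 = (1 - 62) + 35 = -61 + 35 = -26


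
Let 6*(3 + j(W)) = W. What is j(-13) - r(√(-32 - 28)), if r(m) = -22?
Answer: 101/6 ≈ 16.833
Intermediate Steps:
j(W) = -3 + W/6
j(-13) - r(√(-32 - 28)) = (-3 + (⅙)*(-13)) - 1*(-22) = (-3 - 13/6) + 22 = -31/6 + 22 = 101/6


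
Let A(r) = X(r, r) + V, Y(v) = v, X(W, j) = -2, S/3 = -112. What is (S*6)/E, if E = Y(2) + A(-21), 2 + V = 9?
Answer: -288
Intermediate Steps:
S = -336 (S = 3*(-112) = -336)
V = 7 (V = -2 + 9 = 7)
A(r) = 5 (A(r) = -2 + 7 = 5)
E = 7 (E = 2 + 5 = 7)
(S*6)/E = -336*6/7 = -2016*⅐ = -288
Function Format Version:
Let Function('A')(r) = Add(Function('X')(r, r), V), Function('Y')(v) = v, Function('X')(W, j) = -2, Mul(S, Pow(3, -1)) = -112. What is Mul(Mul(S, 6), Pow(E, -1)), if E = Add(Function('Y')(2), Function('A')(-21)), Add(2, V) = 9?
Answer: -288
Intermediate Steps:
S = -336 (S = Mul(3, -112) = -336)
V = 7 (V = Add(-2, 9) = 7)
Function('A')(r) = 5 (Function('A')(r) = Add(-2, 7) = 5)
E = 7 (E = Add(2, 5) = 7)
Mul(Mul(S, 6), Pow(E, -1)) = Mul(Mul(-336, 6), Pow(7, -1)) = Mul(-2016, Rational(1, 7)) = -288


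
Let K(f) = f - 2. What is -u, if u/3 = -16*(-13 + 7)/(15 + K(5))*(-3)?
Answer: 48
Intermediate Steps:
K(f) = -2 + f
u = -48 (u = 3*(-16*(-13 + 7)/(15 + (-2 + 5))*(-3)) = 3*(-(-96)/(15 + 3)*(-3)) = 3*(-(-96)/18*(-3)) = 3*(-16*(-⅓)*(-3)) = 3*((16/3)*(-3)) = 3*(-16) = -48)
-u = -1*(-48) = 48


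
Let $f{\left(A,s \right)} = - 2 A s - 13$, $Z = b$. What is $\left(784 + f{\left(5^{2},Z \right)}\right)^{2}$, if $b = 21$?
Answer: $77841$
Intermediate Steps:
$Z = 21$
$f{\left(A,s \right)} = -13 - 2 A s$ ($f{\left(A,s \right)} = - 2 A s - 13 = -13 - 2 A s$)
$\left(784 + f{\left(5^{2},Z \right)}\right)^{2} = \left(784 - \left(13 + 2 \cdot 5^{2} \cdot 21\right)\right)^{2} = \left(784 - \left(13 + 50 \cdot 21\right)\right)^{2} = \left(784 - 1063\right)^{2} = \left(-279\right)^{2} = 77841$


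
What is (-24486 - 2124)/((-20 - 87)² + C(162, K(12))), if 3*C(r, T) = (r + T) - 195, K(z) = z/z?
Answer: -15966/6863 ≈ -2.3264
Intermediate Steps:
K(z) = 1
C(r, T) = -65 + T/3 + r/3 (C(r, T) = ((r + T) - 195)/3 = ((T + r) - 195)/3 = (-195 + T + r)/3 = -65 + T/3 + r/3)
(-24486 - 2124)/((-20 - 87)² + C(162, K(12))) = (-24486 - 2124)/((-20 - 87)² + (-65 + (⅓)*1 + (⅓)*162)) = -26610/((-107)² + (-65 + ⅓ + 54)) = -26610/(11449 - 32/3) = -26610/34315/3 = -26610*3/34315 = -15966/6863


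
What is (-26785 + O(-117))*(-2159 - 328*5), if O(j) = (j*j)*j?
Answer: 6186284002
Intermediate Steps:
O(j) = j**3 (O(j) = j**2*j = j**3)
(-26785 + O(-117))*(-2159 - 328*5) = (-26785 + (-117)**3)*(-2159 - 328*5) = (-26785 - 1601613)*(-2159 - 1640) = -1628398*(-3799) = 6186284002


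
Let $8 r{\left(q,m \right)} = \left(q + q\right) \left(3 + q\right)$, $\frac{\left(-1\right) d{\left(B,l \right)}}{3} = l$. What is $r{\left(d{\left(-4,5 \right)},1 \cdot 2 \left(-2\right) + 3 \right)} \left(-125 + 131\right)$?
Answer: $270$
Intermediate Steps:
$d{\left(B,l \right)} = - 3 l$
$r{\left(q,m \right)} = \frac{q \left(3 + q\right)}{4}$ ($r{\left(q,m \right)} = \frac{\left(q + q\right) \left(3 + q\right)}{8} = \frac{2 q \left(3 + q\right)}{8} = \frac{q \left(3 + q\right)}{4}$)
$r{\left(d{\left(-4,5 \right)},1 \cdot 2 \left(-2\right) + 3 \right)} \left(-125 + 131\right) = \frac{\left(-3\right) 5 \left(3 - 15\right)}{4} \left(-125 + 131\right) = \frac{1}{4} \left(-15\right) \left(3 - 15\right) 6 = \frac{1}{4} \left(-15\right) \left(-12\right) 6 = 45 \cdot 6 = 270$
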